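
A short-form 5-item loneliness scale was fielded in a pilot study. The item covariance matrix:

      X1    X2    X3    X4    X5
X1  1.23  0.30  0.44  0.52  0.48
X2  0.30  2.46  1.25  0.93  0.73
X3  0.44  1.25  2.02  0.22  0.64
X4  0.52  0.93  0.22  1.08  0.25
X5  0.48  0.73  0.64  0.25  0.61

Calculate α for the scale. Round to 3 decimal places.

Σσ²ᵢ = 1.23 + 2.46 + 2.02 + 1.08 + 0.61 = 7.40
Sum of off-diagonal covariances = 5.76
Var(T) = 7.40 + 2 × 5.76 = 18.92
α = (k/(k−1))·(1 − Σσ²ᵢ/Var(T)) = (5/4)·(1 − 7.40/18.92) = 0.761

α = 0.761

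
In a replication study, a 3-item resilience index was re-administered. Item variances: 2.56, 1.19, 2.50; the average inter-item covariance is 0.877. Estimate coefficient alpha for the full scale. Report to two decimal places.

α = 0.69

Σσᵢ² = 2.56 + 1.19 + 2.50 = 6.25
Sum of the 3 distinct covariances = 3 × 0.877 = 2.631
σ²_total = Σσᵢ² + 2·Σcov = 6.25 + 2 × 2.631 = 11.512
α = (3/2)·(1 − 6.25/11.512) = 0.69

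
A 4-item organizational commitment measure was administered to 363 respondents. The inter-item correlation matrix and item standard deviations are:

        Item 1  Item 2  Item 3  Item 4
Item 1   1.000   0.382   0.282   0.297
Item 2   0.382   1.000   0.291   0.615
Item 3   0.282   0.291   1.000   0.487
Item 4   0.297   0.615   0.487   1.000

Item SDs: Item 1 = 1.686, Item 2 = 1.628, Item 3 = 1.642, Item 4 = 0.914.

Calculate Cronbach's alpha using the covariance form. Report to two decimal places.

Σσ²ᵢ = 1.686² + 1.628² + 1.642² + 0.914² = 9.0245
Covariances σ_ij = r_ij · s_i · s_j:
  σ(Item 1,Item 2) = 0.382 × 1.686 × 1.628 = 1.0485
  σ(Item 1,Item 3) = 0.282 × 1.686 × 1.642 = 0.7807
  σ(Item 1,Item 4) = 0.297 × 1.686 × 0.914 = 0.4577
  σ(Item 2,Item 3) = 0.291 × 1.628 × 1.642 = 0.7779
  σ(Item 2,Item 4) = 0.615 × 1.628 × 0.914 = 0.9151
  σ(Item 3,Item 4) = 0.487 × 1.642 × 0.914 = 0.7309
σ²_T = Σσ²ᵢ + 2·Σσ_ij = 9.0245 + 2 × 4.7108 = 18.4461
α = (4/3)·(1 − 9.0245/18.4461) = 0.68

Cronbach's alpha = 0.68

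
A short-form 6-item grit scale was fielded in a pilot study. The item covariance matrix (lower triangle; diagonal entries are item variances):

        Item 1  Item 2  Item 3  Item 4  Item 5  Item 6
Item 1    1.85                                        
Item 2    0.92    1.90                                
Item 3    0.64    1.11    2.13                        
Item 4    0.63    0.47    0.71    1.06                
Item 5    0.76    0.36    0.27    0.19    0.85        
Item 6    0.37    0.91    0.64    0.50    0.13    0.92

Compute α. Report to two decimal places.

Σσᵢ² = 1.85 + 1.90 + 2.13 + 1.06 + 0.85 + 0.92 = 8.71
Sum of the distinct covariances = 8.61
σ²_total = 8.71 + 2 × 8.61 = 25.93
α = (k/(k−1))·(1 − Σσᵢ²/σ²_total) = (6/5)·(1 − 8.71/25.93) = 0.80

α = 0.80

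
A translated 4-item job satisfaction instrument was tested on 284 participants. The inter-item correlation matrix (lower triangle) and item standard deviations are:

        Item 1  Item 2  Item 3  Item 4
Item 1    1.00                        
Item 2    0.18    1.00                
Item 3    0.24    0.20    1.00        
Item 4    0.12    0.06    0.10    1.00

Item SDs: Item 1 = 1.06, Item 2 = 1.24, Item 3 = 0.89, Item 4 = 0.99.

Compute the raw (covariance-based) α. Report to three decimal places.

Σσ²ᵢ = 1.06² + 1.24² + 0.89² + 0.99² = 4.4334
Covariances σ_ij = r_ij · s_i · s_j:
  σ(Item 1,Item 2) = 0.18 × 1.06 × 1.24 = 0.2366
  σ(Item 1,Item 3) = 0.24 × 1.06 × 0.89 = 0.2264
  σ(Item 1,Item 4) = 0.12 × 1.06 × 0.99 = 0.1259
  σ(Item 2,Item 3) = 0.20 × 1.24 × 0.89 = 0.2207
  σ(Item 2,Item 4) = 0.06 × 1.24 × 0.99 = 0.0737
  σ(Item 3,Item 4) = 0.10 × 0.89 × 0.99 = 0.0881
σ²_T = Σσ²ᵢ + 2·Σσ_ij = 4.4334 + 2 × 0.9714 = 6.3762
α = (4/3)·(1 − 4.4334/6.3762) = 0.406

α = 0.406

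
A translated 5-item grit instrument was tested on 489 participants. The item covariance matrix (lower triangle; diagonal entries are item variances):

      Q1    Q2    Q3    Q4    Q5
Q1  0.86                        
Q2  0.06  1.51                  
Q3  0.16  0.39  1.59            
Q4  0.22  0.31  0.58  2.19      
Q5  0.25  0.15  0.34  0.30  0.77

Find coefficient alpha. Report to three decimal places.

sum of item variances = 0.86 + 1.51 + 1.59 + 2.19 + 0.77 = 6.92
Sum of the distinct covariances = 2.76
σ²_total = 6.92 + 2 × 2.76 = 12.44
α = (k/(k−1))·(1 − sum of item variances/σ²_total) = (5/4)·(1 − 6.92/12.44) = 0.555

coefficient alpha = 0.555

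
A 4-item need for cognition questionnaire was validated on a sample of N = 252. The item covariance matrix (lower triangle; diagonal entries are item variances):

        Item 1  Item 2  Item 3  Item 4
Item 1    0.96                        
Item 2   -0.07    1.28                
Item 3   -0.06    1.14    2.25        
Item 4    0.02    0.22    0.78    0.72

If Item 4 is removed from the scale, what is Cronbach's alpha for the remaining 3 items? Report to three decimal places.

α = 0.465

Remaining items: Item 1, Item 2, Item 3 (k = 3).
Σσ²ᵢ = 0.96 + 1.28 + 2.25 = 4.49
σ²_total = 4.49 + 2 × 1.01 = 6.51
α (item deleted) = (3/2)·(1 − 4.49/6.51) = 0.465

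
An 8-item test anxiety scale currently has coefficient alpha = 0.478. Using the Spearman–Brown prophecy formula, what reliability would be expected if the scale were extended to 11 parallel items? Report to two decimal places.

predicted reliability = 0.56

Length factor m = 11/8 = 1.3750
α' = m·α / (1 + (m−1)·α)
   = 11/8 × 0.478 / (1 + (11/8 − 1) × 0.478)
   = 0.6573 / 1.1792 = 0.56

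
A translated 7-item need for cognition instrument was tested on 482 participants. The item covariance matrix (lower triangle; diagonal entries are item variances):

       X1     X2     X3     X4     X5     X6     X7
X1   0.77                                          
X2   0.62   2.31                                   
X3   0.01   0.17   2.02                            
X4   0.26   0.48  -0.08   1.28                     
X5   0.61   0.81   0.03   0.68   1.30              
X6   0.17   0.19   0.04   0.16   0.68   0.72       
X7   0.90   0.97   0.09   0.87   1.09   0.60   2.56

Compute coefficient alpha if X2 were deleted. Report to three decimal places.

coefficient alpha = 0.703

Remaining items: X1, X3, X4, X5, X6, X7 (k = 6).
Σσᵢ² = 0.77 + 2.02 + 1.28 + 1.30 + 0.72 + 2.56 = 8.65
Var(T) = 8.65 + 2 × 6.11 = 20.87
α (item deleted) = (6/5)·(1 − 8.65/20.87) = 0.703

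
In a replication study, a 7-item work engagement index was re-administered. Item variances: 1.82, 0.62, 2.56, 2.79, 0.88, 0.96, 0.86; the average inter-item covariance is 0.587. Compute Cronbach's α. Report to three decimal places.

Cronbach's α = 0.818

ΣVar(i) = 1.82 + 0.62 + 2.56 + 2.79 + 0.88 + 0.96 + 0.86 = 10.49
Sum of the 21 distinct covariances = 21 × 0.587 = 12.327
σ²_total = ΣVar(i) + 2·Σcov = 10.49 + 2 × 12.327 = 35.144
α = (7/6)·(1 − 10.49/35.144) = 0.818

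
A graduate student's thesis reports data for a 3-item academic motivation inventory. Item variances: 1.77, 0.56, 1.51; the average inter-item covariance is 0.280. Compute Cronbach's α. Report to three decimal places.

α = 0.457

Σσᵢ² = 1.77 + 0.56 + 1.51 = 3.84
Sum of the 3 distinct covariances = 3 × 0.280 = 0.840
total variance = Σσᵢ² + 2·Σcov = 3.84 + 2 × 0.840 = 5.520
α = (3/2)·(1 − 3.84/5.520) = 0.457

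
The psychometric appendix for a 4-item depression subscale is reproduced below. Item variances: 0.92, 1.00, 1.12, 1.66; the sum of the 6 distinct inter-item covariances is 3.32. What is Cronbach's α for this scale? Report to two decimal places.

α = 0.78

Σσᵢ² = 0.92 + 1.00 + 1.12 + 1.66 = 4.70
Sum of distinct covariances = 3.32
σ²_total = Σσᵢ² + 2·Σcov = 4.70 + 2 × 3.32 = 11.34
α = (4/3)·(1 − 4.70/11.34) = 0.78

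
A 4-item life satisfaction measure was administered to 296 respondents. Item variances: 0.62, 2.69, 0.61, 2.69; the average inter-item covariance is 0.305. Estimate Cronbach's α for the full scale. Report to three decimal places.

Σσᵢ² = 0.62 + 2.69 + 0.61 + 2.69 = 6.61
Sum of the 6 distinct covariances = 6 × 0.305 = 1.830
Var(T) = Σσᵢ² + 2·Σcov = 6.61 + 2 × 1.830 = 10.270
α = (4/3)·(1 − 6.61/10.270) = 0.475

α = 0.475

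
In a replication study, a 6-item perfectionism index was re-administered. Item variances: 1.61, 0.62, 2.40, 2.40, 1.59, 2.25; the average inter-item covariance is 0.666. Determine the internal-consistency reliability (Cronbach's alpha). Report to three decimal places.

α = 0.777

sum of item variances = 1.61 + 0.62 + 2.40 + 2.40 + 1.59 + 2.25 = 10.87
Sum of the 15 distinct covariances = 15 × 0.666 = 9.990
total variance = sum of item variances + 2·Σcov = 10.87 + 2 × 9.990 = 30.850
α = (6/5)·(1 − 10.87/30.850) = 0.777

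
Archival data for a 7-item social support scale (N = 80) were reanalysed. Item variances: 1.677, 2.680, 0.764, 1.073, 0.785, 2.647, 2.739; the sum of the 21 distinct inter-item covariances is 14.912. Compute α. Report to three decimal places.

sum of item variances = 1.677 + 2.680 + 0.764 + 1.073 + 0.785 + 2.647 + 2.739 = 12.365
Sum of distinct covariances = 14.912
Var(T) = sum of item variances + 2·Σcov = 12.365 + 2 × 14.912 = 42.189
α = (7/6)·(1 − 12.365/42.189) = 0.825

α = 0.825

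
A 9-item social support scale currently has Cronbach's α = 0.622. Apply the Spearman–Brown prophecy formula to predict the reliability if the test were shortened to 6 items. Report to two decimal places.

Length factor m = 6/9 = 0.6667
α' = m·α / (1 − (1−m)·α)
   = 6/9 × 0.622 / (1 − (1 − 6/9) × 0.622)
   = 0.4147 / 0.7927 = 0.52

predicted reliability = 0.52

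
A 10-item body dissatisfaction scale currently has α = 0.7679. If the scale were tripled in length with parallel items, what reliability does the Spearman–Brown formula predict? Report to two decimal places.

predicted reliability = 0.91

Length factor m = 3
α' = m·α / (1 + (m−1)·α)
   = 3 × 0.7679 / (1 + (3 − 1) × 0.7679)
   = 2.3037 / 2.5358 = 0.91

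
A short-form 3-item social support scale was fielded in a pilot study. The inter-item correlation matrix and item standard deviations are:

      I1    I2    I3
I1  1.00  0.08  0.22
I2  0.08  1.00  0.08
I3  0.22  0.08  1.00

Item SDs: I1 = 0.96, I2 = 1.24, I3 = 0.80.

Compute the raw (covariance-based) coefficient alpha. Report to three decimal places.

coefficient alpha = 0.272

Σσ²ᵢ = 0.96² + 1.24² + 0.80² = 3.0992
Covariances σ_ij = r_ij · s_i · s_j:
  σ(I1,I2) = 0.08 × 0.96 × 1.24 = 0.0952
  σ(I1,I3) = 0.22 × 0.96 × 0.80 = 0.1690
  σ(I2,I3) = 0.08 × 1.24 × 0.80 = 0.0794
σ²_T = Σσ²ᵢ + 2·Σσ_ij = 3.0992 + 2 × 0.3436 = 3.7864
α = (3/2)·(1 − 3.0992/3.7864) = 0.272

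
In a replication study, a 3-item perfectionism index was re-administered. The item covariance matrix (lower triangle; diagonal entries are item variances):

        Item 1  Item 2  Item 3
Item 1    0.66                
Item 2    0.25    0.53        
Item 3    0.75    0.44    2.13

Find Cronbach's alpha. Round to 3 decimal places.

α = 0.697

sum of item variances = 0.66 + 0.53 + 2.13 = 3.32
Σ_{i<j} σ_ij = 1.44
Var(T) = 3.32 + 2 × 1.44 = 6.20
α = (k/(k−1))·(1 − sum of item variances/Var(T)) = (3/2)·(1 − 3.32/6.20) = 0.697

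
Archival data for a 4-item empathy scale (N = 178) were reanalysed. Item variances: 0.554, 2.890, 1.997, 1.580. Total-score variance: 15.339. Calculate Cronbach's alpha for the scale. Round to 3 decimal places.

Cronbach's alpha = 0.723

sum of item variances = 0.554 + 2.890 + 1.997 + 1.580 = 7.021
α = (k/(k−1))·(1 − sum of item variances/total variance) = (4/3)·(1 − 7.021/15.339) = 0.723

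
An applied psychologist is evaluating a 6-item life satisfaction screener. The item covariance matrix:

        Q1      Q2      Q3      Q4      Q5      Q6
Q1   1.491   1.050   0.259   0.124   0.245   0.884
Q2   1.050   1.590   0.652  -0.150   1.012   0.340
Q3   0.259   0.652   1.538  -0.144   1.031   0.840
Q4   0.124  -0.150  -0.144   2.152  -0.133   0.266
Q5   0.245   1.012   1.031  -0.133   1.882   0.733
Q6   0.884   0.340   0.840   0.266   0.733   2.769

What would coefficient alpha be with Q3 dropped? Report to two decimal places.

Remaining items: Q1, Q2, Q4, Q5, Q6 (k = 5).
Σσᵢ² = 1.491 + 1.590 + 2.152 + 1.882 + 2.769 = 9.884
Var(T) = 9.884 + 2 × 4.371 = 18.626
α (item deleted) = (5/4)·(1 − 9.884/18.626) = 0.59

coefficient alpha = 0.59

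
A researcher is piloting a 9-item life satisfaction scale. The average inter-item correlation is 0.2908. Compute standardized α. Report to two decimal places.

Standardized α = k·r̄ / (1 + (k−1)·r̄) = 9 × 0.2908 / (1 + 8 × 0.2908)
  = 2.6172 / 3.3264 = 0.79

standardized α = 0.79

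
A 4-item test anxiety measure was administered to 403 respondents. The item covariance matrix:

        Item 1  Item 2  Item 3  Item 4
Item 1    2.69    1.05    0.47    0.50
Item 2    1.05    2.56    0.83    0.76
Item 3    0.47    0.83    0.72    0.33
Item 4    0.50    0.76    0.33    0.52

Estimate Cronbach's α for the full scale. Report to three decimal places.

Cronbach's α = 0.731

Σσᵢ² = 2.69 + 2.56 + 0.72 + 0.52 = 6.49
Σ_{i<j} σ_ij = 3.94
Var(T) = 6.49 + 2 × 3.94 = 14.37
α = (k/(k−1))·(1 − Σσᵢ²/Var(T)) = (4/3)·(1 − 6.49/14.37) = 0.731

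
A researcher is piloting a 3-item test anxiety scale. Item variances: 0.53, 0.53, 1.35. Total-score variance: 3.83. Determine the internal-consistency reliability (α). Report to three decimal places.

Σσᵢ² = 0.53 + 0.53 + 1.35 = 2.41
α = (k/(k−1))·(1 − Σσᵢ²/σ²_total) = (3/2)·(1 − 2.41/3.83) = 0.556

α = 0.556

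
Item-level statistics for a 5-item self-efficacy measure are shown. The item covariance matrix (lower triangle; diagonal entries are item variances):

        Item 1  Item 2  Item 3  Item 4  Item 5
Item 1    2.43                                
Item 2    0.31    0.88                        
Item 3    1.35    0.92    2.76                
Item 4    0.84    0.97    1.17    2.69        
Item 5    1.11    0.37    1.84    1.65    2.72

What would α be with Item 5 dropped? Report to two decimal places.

Remaining items: Item 1, Item 2, Item 3, Item 4 (k = 4).
Σσ²ᵢ = 2.43 + 0.88 + 2.76 + 2.69 = 8.76
σ²_total = 8.76 + 2 × 5.56 = 19.88
α (item deleted) = (4/3)·(1 − 8.76/19.88) = 0.75

α = 0.75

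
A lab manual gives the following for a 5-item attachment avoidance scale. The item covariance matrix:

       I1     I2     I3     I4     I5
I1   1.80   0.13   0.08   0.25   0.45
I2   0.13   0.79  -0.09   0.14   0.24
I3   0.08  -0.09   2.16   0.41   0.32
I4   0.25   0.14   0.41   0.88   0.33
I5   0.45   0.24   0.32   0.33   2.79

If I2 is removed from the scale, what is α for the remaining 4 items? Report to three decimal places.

α = 0.434

Remaining items: I1, I3, I4, I5 (k = 4).
Σσᵢ² = 1.80 + 2.16 + 0.88 + 2.79 = 7.63
σ²_T = 7.63 + 2 × 1.84 = 11.31
α (item deleted) = (4/3)·(1 − 7.63/11.31) = 0.434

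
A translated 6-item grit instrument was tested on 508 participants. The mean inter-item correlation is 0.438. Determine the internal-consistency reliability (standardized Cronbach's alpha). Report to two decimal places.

Standardized α = k·r̄ / (1 + (k−1)·r̄) = 6 × 0.438 / (1 + 5 × 0.438)
  = 2.6280 / 3.1900 = 0.82

α = 0.82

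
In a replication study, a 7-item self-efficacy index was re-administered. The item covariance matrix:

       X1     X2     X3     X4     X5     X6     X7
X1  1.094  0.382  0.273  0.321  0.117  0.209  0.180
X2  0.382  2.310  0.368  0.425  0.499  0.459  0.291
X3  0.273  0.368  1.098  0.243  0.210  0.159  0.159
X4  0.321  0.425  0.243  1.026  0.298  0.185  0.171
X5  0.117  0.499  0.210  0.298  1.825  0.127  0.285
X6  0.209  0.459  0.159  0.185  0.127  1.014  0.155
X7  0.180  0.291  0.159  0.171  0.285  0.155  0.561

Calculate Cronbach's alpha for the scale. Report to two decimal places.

sum of item variances = 1.094 + 2.310 + 1.098 + 1.026 + 1.825 + 1.014 + 0.561 = 8.928
Sum of off-diagonal covariances = 5.516
σ²_T = 8.928 + 2 × 5.516 = 19.960
α = (k/(k−1))·(1 − sum of item variances/σ²_T) = (7/6)·(1 − 8.928/19.960) = 0.64

α = 0.64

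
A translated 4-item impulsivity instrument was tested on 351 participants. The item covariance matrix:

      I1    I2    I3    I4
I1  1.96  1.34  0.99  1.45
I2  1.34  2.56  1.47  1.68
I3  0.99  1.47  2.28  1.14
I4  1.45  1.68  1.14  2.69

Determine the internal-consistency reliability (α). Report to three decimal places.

ΣVar(i) = 1.96 + 2.56 + 2.28 + 2.69 = 9.49
Sum of off-diagonal covariances = 8.07
total variance = 9.49 + 2 × 8.07 = 25.63
α = (k/(k−1))·(1 − ΣVar(i)/total variance) = (4/3)·(1 − 9.49/25.63) = 0.840

α = 0.840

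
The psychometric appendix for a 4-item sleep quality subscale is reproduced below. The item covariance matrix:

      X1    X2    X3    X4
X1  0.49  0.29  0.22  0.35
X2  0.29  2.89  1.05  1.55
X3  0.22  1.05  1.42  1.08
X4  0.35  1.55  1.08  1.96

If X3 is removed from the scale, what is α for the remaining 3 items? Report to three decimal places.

Remaining items: X1, X2, X4 (k = 3).
Σσ²ᵢ = 0.49 + 2.89 + 1.96 = 5.34
σ²_total = 5.34 + 2 × 2.19 = 9.72
α (item deleted) = (3/2)·(1 − 5.34/9.72) = 0.676

α = 0.676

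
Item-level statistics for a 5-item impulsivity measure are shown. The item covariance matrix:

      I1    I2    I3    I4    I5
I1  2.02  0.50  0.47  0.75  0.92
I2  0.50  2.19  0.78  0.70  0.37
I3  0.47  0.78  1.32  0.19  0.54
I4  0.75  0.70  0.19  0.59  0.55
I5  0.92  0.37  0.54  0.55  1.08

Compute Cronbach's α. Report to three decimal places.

α = 0.770

sum of item variances = 2.02 + 2.19 + 1.32 + 0.59 + 1.08 = 7.20
Sum of the distinct covariances = 5.77
Var(T) = 7.20 + 2 × 5.77 = 18.74
α = (k/(k−1))·(1 − sum of item variances/Var(T)) = (5/4)·(1 − 7.20/18.74) = 0.770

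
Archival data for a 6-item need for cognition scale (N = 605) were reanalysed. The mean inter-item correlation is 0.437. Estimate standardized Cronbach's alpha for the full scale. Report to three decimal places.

Standardized α = k·r̄ / (1 + (k−1)·r̄) = 6 × 0.437 / (1 + 5 × 0.437)
  = 2.6220 / 3.1850 = 0.823

α = 0.823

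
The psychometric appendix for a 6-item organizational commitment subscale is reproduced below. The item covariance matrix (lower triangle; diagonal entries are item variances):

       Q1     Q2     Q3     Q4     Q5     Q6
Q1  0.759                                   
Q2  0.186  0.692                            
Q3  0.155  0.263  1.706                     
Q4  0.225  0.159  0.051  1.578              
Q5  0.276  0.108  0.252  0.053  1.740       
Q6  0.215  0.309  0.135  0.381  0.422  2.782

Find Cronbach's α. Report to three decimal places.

sum of item variances = 0.759 + 0.692 + 1.706 + 1.578 + 1.740 + 2.782 = 9.257
Sum of off-diagonal covariances = 3.190
σ²_total = 9.257 + 2 × 3.190 = 15.637
α = (k/(k−1))·(1 − sum of item variances/σ²_total) = (6/5)·(1 − 9.257/15.637) = 0.490

α = 0.490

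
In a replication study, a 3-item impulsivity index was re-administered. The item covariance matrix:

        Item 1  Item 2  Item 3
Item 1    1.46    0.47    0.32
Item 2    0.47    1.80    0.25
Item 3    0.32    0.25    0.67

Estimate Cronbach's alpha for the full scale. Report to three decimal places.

Σσᵢ² = 1.46 + 1.80 + 0.67 = 3.93
Σ_{i<j} σ_ij = 1.04
σ²_T = 3.93 + 2 × 1.04 = 6.01
α = (k/(k−1))·(1 − Σσᵢ²/σ²_T) = (3/2)·(1 − 3.93/6.01) = 0.519

α = 0.519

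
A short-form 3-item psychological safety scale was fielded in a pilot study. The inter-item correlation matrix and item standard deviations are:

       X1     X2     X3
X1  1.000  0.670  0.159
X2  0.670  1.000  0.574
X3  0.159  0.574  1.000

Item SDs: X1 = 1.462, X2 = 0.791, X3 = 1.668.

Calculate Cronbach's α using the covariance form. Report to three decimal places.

Σσ²ᵢ = 1.462² + 0.791² + 1.668² = 5.5453
Covariances σ_ij = r_ij · s_i · s_j:
  σ(X1,X2) = 0.670 × 1.462 × 0.791 = 0.7748
  σ(X1,X3) = 0.159 × 1.462 × 1.668 = 0.3877
  σ(X2,X3) = 0.574 × 0.791 × 1.668 = 0.7573
σ²_T = Σσ²ᵢ + 2·Σσ_ij = 5.5453 + 2 × 1.9198 = 9.3849
α = (3/2)·(1 − 5.5453/9.3849) = 0.614

α = 0.614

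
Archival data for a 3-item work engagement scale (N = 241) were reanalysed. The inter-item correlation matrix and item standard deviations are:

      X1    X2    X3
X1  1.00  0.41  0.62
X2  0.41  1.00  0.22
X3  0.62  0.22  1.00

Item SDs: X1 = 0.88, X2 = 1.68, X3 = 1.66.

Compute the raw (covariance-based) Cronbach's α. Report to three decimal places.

Σσ²ᵢ = 0.88² + 1.68² + 1.66² = 6.3524
Covariances σ_ij = r_ij · s_i · s_j:
  σ(X1,X2) = 0.41 × 0.88 × 1.68 = 0.6061
  σ(X1,X3) = 0.62 × 0.88 × 1.66 = 0.9057
  σ(X2,X3) = 0.22 × 1.68 × 1.66 = 0.6135
σ²_T = Σσ²ᵢ + 2·Σσ_ij = 6.3524 + 2 × 2.1253 = 10.6030
α = (3/2)·(1 − 6.3524/10.6030) = 0.601

Cronbach's α = 0.601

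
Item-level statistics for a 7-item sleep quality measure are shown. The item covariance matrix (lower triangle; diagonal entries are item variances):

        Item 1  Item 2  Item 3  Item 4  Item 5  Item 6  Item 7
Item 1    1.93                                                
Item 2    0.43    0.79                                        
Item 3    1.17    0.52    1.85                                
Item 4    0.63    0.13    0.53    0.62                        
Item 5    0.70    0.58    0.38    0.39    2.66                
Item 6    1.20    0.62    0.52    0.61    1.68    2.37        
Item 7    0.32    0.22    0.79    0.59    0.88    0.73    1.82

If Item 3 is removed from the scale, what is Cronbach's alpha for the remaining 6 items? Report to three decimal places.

Remaining items: Item 1, Item 2, Item 4, Item 5, Item 6, Item 7 (k = 6).
sum of item variances = 1.93 + 0.79 + 0.62 + 2.66 + 2.37 + 1.82 = 10.19
σ²_T = 10.19 + 2 × 9.71 = 29.61
α (item deleted) = (6/5)·(1 − 10.19/29.61) = 0.787

α = 0.787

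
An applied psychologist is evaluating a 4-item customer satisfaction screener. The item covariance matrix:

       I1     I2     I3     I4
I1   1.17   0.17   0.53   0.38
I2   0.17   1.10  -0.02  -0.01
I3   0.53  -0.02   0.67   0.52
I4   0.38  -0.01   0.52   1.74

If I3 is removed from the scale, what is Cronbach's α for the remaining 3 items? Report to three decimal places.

Remaining items: I1, I2, I4 (k = 3).
Σσ²ᵢ = 1.17 + 1.10 + 1.74 = 4.01
Var(T) = 4.01 + 2 × 0.54 = 5.09
α (item deleted) = (3/2)·(1 − 4.01/5.09) = 0.318

Cronbach's α = 0.318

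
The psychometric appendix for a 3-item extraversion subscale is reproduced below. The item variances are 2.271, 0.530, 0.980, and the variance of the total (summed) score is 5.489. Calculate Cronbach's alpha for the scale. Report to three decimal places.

ΣVar(i) = 2.271 + 0.530 + 0.980 = 3.781
α = (k/(k−1))·(1 − ΣVar(i)/σ²_T) = (3/2)·(1 − 3.781/5.489) = 0.467

α = 0.467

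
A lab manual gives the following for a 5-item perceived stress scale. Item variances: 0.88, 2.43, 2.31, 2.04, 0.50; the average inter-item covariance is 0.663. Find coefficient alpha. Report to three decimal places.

coefficient alpha = 0.774

Σσᵢ² = 0.88 + 2.43 + 2.31 + 2.04 + 0.50 = 8.16
Sum of the 10 distinct covariances = 10 × 0.663 = 6.630
σ²_total = Σσᵢ² + 2·Σcov = 8.16 + 2 × 6.630 = 21.420
α = (5/4)·(1 − 8.16/21.420) = 0.774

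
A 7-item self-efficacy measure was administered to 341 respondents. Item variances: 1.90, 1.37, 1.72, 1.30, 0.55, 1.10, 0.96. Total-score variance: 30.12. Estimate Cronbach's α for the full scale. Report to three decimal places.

α = 0.822

Σσᵢ² = 1.90 + 1.37 + 1.72 + 1.30 + 0.55 + 1.10 + 0.96 = 8.90
α = (k/(k−1))·(1 − Σσᵢ²/Var(T)) = (7/6)·(1 − 8.90/30.12) = 0.822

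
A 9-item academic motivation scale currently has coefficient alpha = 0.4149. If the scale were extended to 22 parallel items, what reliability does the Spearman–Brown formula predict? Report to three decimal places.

predicted reliability = 0.634

Length factor m = 22/9 = 2.4444
α' = m·α / (1 + (m−1)·α)
   = 22/9 × 0.4149 / (1 + (22/9 − 1) × 0.4149)
   = 1.0142 / 1.5993 = 0.634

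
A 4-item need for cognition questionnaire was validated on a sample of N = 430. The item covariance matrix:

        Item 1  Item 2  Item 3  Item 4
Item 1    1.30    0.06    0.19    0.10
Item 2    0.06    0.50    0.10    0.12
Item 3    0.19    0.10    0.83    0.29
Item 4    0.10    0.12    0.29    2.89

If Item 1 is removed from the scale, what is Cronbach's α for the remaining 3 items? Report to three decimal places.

Remaining items: Item 2, Item 3, Item 4 (k = 3).
Σσᵢ² = 0.50 + 0.83 + 2.89 = 4.22
σ²_total = 4.22 + 2 × 0.51 = 5.24
α (item deleted) = (3/2)·(1 − 4.22/5.24) = 0.292

α = 0.292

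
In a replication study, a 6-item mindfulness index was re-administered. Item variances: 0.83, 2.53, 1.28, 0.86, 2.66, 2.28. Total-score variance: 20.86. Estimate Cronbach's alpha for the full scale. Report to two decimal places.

Cronbach's alpha = 0.60

sum of item variances = 0.83 + 2.53 + 1.28 + 0.86 + 2.66 + 2.28 = 10.44
α = (k/(k−1))·(1 − sum of item variances/σ²_total) = (6/5)·(1 − 10.44/20.86) = 0.60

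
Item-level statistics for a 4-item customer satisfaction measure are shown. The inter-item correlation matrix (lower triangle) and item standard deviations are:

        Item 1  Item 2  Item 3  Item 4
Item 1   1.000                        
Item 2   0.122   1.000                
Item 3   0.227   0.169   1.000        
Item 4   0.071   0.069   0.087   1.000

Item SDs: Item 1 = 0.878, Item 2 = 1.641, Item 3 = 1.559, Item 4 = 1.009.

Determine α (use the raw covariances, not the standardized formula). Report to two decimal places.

α = 0.35

Σσ²ᵢ = 0.878² + 1.641² + 1.559² + 1.009² = 6.9123
Covariances σ_ij = r_ij · s_i · s_j:
  σ(Item 1,Item 2) = 0.122 × 0.878 × 1.641 = 0.1758
  σ(Item 1,Item 3) = 0.227 × 0.878 × 1.559 = 0.3107
  σ(Item 1,Item 4) = 0.071 × 0.878 × 1.009 = 0.0629
  σ(Item 2,Item 3) = 0.169 × 1.641 × 1.559 = 0.4324
  σ(Item 2,Item 4) = 0.069 × 1.641 × 1.009 = 0.1142
  σ(Item 3,Item 4) = 0.087 × 1.559 × 1.009 = 0.1369
σ²_T = Σσ²ᵢ + 2·Σσ_ij = 6.9123 + 2 × 1.2329 = 9.3781
α = (4/3)·(1 − 6.9123/9.3781) = 0.35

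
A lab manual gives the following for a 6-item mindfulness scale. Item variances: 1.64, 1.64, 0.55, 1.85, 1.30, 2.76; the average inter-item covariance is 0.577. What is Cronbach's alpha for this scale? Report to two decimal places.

α = 0.77

Σσ²ᵢ = 1.64 + 1.64 + 0.55 + 1.85 + 1.30 + 2.76 = 9.74
Sum of the 15 distinct covariances = 15 × 0.577 = 8.655
σ²_total = Σσ²ᵢ + 2·Σcov = 9.74 + 2 × 8.655 = 27.050
α = (6/5)·(1 − 9.74/27.050) = 0.77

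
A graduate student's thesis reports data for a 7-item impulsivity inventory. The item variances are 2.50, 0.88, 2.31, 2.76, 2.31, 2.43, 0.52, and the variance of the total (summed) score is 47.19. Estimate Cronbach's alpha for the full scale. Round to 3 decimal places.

ΣVar(i) = 2.50 + 0.88 + 2.31 + 2.76 + 2.31 + 2.43 + 0.52 = 13.71
α = (k/(k−1))·(1 − ΣVar(i)/total variance) = (7/6)·(1 − 13.71/47.19) = 0.828

α = 0.828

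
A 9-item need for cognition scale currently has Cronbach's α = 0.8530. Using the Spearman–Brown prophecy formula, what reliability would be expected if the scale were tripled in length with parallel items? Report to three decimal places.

predicted reliability = 0.946

Length factor m = 3
α' = m·α / (1 + (m−1)·α)
   = 3 × 0.8530 / (1 + (3 − 1) × 0.8530)
   = 2.5590 / 2.7060 = 0.946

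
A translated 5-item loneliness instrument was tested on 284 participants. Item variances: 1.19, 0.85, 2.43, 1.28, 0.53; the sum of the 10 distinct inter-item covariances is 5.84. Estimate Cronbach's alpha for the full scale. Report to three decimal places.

Cronbach's alpha = 0.813

sum of item variances = 1.19 + 0.85 + 2.43 + 1.28 + 0.53 = 6.28
Sum of distinct covariances = 5.84
total variance = sum of item variances + 2·Σcov = 6.28 + 2 × 5.84 = 17.96
α = (5/4)·(1 − 6.28/17.96) = 0.813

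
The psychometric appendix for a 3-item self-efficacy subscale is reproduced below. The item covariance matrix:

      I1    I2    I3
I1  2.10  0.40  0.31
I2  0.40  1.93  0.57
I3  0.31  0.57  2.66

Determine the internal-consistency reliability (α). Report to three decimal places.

α = 0.415

sum of item variances = 2.10 + 1.93 + 2.66 = 6.69
Sum of the distinct covariances = 1.28
total variance = 6.69 + 2 × 1.28 = 9.25
α = (k/(k−1))·(1 − sum of item variances/total variance) = (3/2)·(1 − 6.69/9.25) = 0.415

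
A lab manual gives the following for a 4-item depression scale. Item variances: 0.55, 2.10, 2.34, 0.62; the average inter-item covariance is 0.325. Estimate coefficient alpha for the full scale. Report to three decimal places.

Σσᵢ² = 0.55 + 2.10 + 2.34 + 0.62 = 5.61
Sum of the 6 distinct covariances = 6 × 0.325 = 1.950
σ²_total = Σσᵢ² + 2·Σcov = 5.61 + 2 × 1.950 = 9.510
α = (4/3)·(1 − 5.61/9.510) = 0.547

coefficient alpha = 0.547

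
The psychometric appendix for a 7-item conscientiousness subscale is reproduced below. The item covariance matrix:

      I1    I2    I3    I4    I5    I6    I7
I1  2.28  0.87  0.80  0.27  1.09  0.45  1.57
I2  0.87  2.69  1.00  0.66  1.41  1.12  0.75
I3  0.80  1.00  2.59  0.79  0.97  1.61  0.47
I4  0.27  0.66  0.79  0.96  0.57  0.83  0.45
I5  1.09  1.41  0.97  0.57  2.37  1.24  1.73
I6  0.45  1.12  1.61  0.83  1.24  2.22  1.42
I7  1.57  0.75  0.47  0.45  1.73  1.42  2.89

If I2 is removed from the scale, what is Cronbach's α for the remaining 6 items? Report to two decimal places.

α = 0.82

Remaining items: I1, I3, I4, I5, I6, I7 (k = 6).
Σσᵢ² = 2.28 + 2.59 + 0.96 + 2.37 + 2.22 + 2.89 = 13.31
Var(T) = 13.31 + 2 × 14.26 = 41.83
α (item deleted) = (6/5)·(1 − 13.31/41.83) = 0.82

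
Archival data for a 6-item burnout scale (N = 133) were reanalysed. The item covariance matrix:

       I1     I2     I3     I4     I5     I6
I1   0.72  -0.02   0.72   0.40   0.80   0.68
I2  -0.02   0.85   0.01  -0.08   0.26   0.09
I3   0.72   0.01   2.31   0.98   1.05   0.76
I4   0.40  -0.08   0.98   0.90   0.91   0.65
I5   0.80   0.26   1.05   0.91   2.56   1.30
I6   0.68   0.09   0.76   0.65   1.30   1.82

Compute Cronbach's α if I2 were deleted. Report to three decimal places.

Cronbach's α = 0.831

Remaining items: I1, I3, I4, I5, I6 (k = 5).
ΣVar(i) = 0.72 + 2.31 + 0.90 + 2.56 + 1.82 = 8.31
total variance = 8.31 + 2 × 8.25 = 24.81
α (item deleted) = (5/4)·(1 − 8.31/24.81) = 0.831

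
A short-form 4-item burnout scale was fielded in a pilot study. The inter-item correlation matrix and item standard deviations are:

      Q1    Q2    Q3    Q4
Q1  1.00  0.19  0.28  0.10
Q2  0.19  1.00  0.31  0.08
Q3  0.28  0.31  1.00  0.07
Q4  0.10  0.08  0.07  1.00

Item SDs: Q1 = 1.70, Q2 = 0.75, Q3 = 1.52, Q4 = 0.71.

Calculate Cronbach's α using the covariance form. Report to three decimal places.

Σσ²ᵢ = 1.70² + 0.75² + 1.52² + 0.71² = 6.2670
Covariances σ_ij = r_ij · s_i · s_j:
  σ(Q1,Q2) = 0.19 × 1.70 × 0.75 = 0.2423
  σ(Q1,Q3) = 0.28 × 1.70 × 1.52 = 0.7235
  σ(Q1,Q4) = 0.10 × 1.70 × 0.71 = 0.1207
  σ(Q2,Q3) = 0.31 × 0.75 × 1.52 = 0.3534
  σ(Q2,Q4) = 0.08 × 0.75 × 0.71 = 0.0426
  σ(Q3,Q4) = 0.07 × 1.52 × 0.71 = 0.0755
σ²_T = Σσ²ᵢ + 2·Σσ_ij = 6.2670 + 2 × 1.5580 = 9.3830
α = (4/3)·(1 − 6.2670/9.3830) = 0.443

α = 0.443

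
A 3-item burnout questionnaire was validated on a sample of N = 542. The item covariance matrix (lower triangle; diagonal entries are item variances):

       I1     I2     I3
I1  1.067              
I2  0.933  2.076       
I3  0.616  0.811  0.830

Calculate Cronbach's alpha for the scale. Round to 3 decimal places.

Σσᵢ² = 1.067 + 2.076 + 0.830 = 3.973
Σ_{i<j} σ_ij = 2.360
Var(T) = 3.973 + 2 × 2.360 = 8.693
α = (k/(k−1))·(1 − Σσᵢ²/Var(T)) = (3/2)·(1 − 3.973/8.693) = 0.814

Cronbach's alpha = 0.814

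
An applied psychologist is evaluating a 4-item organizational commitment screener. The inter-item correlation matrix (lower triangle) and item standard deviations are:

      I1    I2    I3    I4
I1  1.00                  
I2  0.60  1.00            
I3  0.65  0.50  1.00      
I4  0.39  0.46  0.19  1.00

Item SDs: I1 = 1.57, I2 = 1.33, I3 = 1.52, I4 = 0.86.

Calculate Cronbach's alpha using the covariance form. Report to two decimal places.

Σσ²ᵢ = 1.57² + 1.33² + 1.52² + 0.86² = 7.2838
Covariances σ_ij = r_ij · s_i · s_j:
  σ(I1,I2) = 0.60 × 1.57 × 1.33 = 1.2529
  σ(I1,I3) = 0.65 × 1.57 × 1.52 = 1.5512
  σ(I1,I4) = 0.39 × 1.57 × 0.86 = 0.5266
  σ(I2,I3) = 0.50 × 1.33 × 1.52 = 1.0108
  σ(I2,I4) = 0.46 × 1.33 × 0.86 = 0.5261
  σ(I3,I4) = 0.19 × 1.52 × 0.86 = 0.2484
σ²_T = Σσ²ᵢ + 2·Σσ_ij = 7.2838 + 2 × 5.1160 = 17.5158
α = (4/3)·(1 − 7.2838/17.5158) = 0.78

α = 0.78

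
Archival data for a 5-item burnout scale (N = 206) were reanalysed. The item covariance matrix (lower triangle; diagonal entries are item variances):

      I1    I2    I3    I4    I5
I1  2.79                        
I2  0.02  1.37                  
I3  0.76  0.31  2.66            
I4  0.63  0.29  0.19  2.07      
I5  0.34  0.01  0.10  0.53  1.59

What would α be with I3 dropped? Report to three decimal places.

α = 0.424

Remaining items: I1, I2, I4, I5 (k = 4).
sum of item variances = 2.79 + 1.37 + 2.07 + 1.59 = 7.82
Var(T) = 7.82 + 2 × 1.82 = 11.46
α (item deleted) = (4/3)·(1 − 7.82/11.46) = 0.424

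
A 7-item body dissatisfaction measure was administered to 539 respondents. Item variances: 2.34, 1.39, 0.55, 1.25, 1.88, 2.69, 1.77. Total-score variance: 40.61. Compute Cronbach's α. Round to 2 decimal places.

ΣVar(i) = 2.34 + 1.39 + 0.55 + 1.25 + 1.88 + 2.69 + 1.77 = 11.87
α = (k/(k−1))·(1 − ΣVar(i)/σ²_total) = (7/6)·(1 − 11.87/40.61) = 0.83

α = 0.83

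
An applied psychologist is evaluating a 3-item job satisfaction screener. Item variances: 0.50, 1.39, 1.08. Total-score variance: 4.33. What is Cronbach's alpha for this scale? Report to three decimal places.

α = 0.471

Σσ²ᵢ = 0.50 + 1.39 + 1.08 = 2.97
α = (k/(k−1))·(1 − Σσ²ᵢ/σ²_total) = (3/2)·(1 − 2.97/4.33) = 0.471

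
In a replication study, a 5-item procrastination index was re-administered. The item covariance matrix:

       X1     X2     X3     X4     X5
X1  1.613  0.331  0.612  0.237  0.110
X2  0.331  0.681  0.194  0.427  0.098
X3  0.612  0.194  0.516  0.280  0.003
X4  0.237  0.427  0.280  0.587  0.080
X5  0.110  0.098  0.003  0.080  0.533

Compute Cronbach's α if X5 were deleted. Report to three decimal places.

Remaining items: X1, X2, X3, X4 (k = 4).
Σσᵢ² = 1.613 + 0.681 + 0.516 + 0.587 = 3.397
σ²_total = 3.397 + 2 × 2.081 = 7.559
α (item deleted) = (4/3)·(1 − 3.397/7.559) = 0.734

Cronbach's α = 0.734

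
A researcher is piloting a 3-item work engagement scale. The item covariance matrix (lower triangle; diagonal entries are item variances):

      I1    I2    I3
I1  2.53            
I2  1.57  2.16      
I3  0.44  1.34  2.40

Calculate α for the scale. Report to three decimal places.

ΣVar(i) = 2.53 + 2.16 + 2.40 = 7.09
Sum of off-diagonal covariances = 3.35
σ²_T = 7.09 + 2 × 3.35 = 13.79
α = (k/(k−1))·(1 − ΣVar(i)/σ²_T) = (3/2)·(1 − 7.09/13.79) = 0.729

α = 0.729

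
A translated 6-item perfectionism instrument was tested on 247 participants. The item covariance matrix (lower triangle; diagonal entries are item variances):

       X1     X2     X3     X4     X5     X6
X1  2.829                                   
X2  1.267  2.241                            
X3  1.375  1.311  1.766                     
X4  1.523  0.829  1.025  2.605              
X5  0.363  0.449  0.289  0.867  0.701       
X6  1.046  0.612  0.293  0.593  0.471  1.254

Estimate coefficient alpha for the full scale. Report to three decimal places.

coefficient alpha = 0.820

sum of item variances = 2.829 + 2.241 + 1.766 + 2.605 + 0.701 + 1.254 = 11.396
Σ_{i<j} σ_ij = 12.313
Var(T) = 11.396 + 2 × 12.313 = 36.022
α = (k/(k−1))·(1 − sum of item variances/Var(T)) = (6/5)·(1 − 11.396/36.022) = 0.820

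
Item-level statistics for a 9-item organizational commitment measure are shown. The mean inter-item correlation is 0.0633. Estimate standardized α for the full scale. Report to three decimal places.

Standardized α = k·r̄ / (1 + (k−1)·r̄) = 9 × 0.0633 / (1 + 8 × 0.0633)
  = 0.5697 / 1.5064 = 0.378

standardized α = 0.378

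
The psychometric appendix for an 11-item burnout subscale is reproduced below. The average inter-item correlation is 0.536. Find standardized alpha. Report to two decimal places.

Standardized α = k·r̄ / (1 + (k−1)·r̄) = 11 × 0.536 / (1 + 10 × 0.536)
  = 5.8960 / 6.3600 = 0.93

standardized alpha = 0.93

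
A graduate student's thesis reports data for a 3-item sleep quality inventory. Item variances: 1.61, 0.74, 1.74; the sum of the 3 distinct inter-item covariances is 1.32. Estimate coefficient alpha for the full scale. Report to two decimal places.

coefficient alpha = 0.59

sum of item variances = 1.61 + 0.74 + 1.74 = 4.09
Sum of distinct covariances = 1.32
Var(T) = sum of item variances + 2·Σcov = 4.09 + 2 × 1.32 = 6.73
α = (3/2)·(1 − 4.09/6.73) = 0.59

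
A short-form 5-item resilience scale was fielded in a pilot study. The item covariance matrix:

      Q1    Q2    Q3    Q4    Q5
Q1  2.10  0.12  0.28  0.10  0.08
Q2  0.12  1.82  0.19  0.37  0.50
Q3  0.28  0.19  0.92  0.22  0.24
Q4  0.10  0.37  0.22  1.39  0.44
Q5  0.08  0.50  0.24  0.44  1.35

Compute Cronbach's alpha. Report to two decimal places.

Cronbach's alpha = 0.50

ΣVar(i) = 2.10 + 1.82 + 0.92 + 1.39 + 1.35 = 7.58
Sum of the distinct covariances = 2.54
σ²_T = 7.58 + 2 × 2.54 = 12.66
α = (k/(k−1))·(1 − ΣVar(i)/σ²_T) = (5/4)·(1 − 7.58/12.66) = 0.50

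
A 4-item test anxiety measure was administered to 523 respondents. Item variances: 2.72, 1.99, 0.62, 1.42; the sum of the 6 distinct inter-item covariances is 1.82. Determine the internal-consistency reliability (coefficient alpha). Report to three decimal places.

coefficient alpha = 0.467

sum of item variances = 2.72 + 1.99 + 0.62 + 1.42 = 6.75
Sum of distinct covariances = 1.82
Var(T) = sum of item variances + 2·Σcov = 6.75 + 2 × 1.82 = 10.39
α = (4/3)·(1 − 6.75/10.39) = 0.467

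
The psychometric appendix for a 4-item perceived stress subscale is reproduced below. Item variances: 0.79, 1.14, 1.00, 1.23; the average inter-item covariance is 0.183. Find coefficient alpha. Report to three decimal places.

sum of item variances = 0.79 + 1.14 + 1.00 + 1.23 = 4.16
Sum of the 6 distinct covariances = 6 × 0.183 = 1.098
σ²_total = sum of item variances + 2·Σcov = 4.16 + 2 × 1.098 = 6.356
α = (4/3)·(1 − 4.16/6.356) = 0.461

α = 0.461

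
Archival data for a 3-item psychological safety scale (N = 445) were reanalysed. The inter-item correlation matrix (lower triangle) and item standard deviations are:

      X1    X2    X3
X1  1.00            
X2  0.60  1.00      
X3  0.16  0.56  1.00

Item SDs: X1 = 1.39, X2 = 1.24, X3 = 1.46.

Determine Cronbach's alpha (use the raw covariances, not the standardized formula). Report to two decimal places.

Cronbach's alpha = 0.69

Σσ²ᵢ = 1.39² + 1.24² + 1.46² = 5.6013
Covariances σ_ij = r_ij · s_i · s_j:
  σ(X1,X2) = 0.60 × 1.39 × 1.24 = 1.0342
  σ(X1,X3) = 0.16 × 1.39 × 1.46 = 0.3247
  σ(X2,X3) = 0.56 × 1.24 × 1.46 = 1.0138
σ²_T = Σσ²ᵢ + 2·Σσ_ij = 5.6013 + 2 × 2.3727 = 10.3467
α = (3/2)·(1 − 5.6013/10.3467) = 0.69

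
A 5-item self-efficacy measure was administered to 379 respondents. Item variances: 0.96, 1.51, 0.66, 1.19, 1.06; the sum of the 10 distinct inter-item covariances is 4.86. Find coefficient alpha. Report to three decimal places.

α = 0.805

Σσ²ᵢ = 0.96 + 1.51 + 0.66 + 1.19 + 1.06 = 5.38
Sum of distinct covariances = 4.86
total variance = Σσ²ᵢ + 2·Σcov = 5.38 + 2 × 4.86 = 15.10
α = (5/4)·(1 − 5.38/15.10) = 0.805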